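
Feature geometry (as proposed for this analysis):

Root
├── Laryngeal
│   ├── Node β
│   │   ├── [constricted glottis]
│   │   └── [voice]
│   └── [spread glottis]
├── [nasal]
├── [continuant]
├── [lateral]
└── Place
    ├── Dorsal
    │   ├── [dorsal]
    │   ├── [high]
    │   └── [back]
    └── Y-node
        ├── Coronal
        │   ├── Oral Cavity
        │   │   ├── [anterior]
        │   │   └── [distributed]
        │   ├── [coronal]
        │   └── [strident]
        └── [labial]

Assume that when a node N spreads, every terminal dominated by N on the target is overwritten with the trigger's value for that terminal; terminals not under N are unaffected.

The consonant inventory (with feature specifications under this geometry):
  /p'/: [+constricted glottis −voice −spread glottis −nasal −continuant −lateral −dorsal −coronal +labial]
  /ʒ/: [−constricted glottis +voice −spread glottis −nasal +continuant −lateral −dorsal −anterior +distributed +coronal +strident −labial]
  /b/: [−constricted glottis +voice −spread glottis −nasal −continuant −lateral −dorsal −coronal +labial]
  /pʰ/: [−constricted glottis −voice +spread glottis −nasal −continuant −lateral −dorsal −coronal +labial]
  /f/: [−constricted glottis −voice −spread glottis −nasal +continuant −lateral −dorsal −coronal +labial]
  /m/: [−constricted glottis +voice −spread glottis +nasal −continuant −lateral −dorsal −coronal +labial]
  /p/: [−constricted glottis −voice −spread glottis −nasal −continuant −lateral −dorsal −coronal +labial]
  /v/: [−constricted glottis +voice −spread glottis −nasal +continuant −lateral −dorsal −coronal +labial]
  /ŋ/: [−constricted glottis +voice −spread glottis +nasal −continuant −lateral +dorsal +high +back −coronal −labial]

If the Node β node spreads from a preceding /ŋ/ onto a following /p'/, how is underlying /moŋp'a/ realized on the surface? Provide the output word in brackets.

[moŋba]

Terminals under Node β in this geometry: [constricted glottis], [voice].
After delinking /p'/'s Node β and linking /ŋ/'s, the affected terminals become [−constricted glottis], [+voice]; [spread glottis], [nasal], [continuant], … (outside Node β) are retained from /p'/.
The resulting bundle matches /b/ in the inventory; substituting it for /p'/ gives [moŋba].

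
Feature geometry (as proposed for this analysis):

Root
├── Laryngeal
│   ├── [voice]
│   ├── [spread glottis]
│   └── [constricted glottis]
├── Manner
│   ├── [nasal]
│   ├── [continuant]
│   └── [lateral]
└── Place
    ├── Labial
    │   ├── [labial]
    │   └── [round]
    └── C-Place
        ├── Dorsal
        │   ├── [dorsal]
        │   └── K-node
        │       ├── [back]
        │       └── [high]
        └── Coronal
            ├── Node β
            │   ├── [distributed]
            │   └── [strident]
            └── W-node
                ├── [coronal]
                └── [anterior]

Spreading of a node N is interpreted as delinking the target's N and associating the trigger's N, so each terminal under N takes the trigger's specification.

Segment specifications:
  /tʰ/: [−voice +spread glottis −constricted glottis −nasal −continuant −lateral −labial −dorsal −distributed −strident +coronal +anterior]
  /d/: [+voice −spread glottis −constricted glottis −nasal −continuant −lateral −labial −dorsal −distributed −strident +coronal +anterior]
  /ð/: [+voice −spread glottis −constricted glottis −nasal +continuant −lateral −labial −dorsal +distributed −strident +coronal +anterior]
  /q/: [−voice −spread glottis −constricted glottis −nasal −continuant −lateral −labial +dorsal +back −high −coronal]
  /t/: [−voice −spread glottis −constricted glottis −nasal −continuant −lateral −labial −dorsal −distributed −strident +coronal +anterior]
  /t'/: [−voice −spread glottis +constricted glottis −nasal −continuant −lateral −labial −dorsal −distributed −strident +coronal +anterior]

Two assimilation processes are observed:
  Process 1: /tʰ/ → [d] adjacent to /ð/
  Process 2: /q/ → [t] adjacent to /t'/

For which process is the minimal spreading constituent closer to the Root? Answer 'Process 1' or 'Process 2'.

Process 1

Process 1: the features that change are [voice], [spread glottis]; the minimal node is Laryngeal (depth 1).
Process 2: the features that change are [coronal], [anterior], [distributed], [strident], [dorsal], [high], [back]; the minimal node is C-Place (depth 2).
Laryngeal is closer to Root than C-Place, so Process 1 spreads the higher node.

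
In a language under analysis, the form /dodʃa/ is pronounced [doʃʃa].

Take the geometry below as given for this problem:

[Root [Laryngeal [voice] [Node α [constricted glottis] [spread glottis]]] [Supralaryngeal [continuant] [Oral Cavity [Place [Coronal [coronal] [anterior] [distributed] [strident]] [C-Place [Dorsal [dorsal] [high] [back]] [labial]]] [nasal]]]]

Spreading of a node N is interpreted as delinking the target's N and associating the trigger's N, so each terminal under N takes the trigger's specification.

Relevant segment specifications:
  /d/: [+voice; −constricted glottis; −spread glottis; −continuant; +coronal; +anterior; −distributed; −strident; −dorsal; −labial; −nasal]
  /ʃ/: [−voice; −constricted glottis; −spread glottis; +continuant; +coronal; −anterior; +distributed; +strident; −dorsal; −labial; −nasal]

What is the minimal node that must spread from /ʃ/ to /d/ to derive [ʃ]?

/d/ and [ʃ] differ in [voice], [continuant], [anterior], [distributed], [strident]; every other specified feature is identical.
In this geometry the lowest node dominating all of them is Root: every daughter of Root dominates only a proper subset, so no lower node suffices.
If Root spreads, every terminal under it takes /ʃ/'s value, producing [ʃ] as observed.

Root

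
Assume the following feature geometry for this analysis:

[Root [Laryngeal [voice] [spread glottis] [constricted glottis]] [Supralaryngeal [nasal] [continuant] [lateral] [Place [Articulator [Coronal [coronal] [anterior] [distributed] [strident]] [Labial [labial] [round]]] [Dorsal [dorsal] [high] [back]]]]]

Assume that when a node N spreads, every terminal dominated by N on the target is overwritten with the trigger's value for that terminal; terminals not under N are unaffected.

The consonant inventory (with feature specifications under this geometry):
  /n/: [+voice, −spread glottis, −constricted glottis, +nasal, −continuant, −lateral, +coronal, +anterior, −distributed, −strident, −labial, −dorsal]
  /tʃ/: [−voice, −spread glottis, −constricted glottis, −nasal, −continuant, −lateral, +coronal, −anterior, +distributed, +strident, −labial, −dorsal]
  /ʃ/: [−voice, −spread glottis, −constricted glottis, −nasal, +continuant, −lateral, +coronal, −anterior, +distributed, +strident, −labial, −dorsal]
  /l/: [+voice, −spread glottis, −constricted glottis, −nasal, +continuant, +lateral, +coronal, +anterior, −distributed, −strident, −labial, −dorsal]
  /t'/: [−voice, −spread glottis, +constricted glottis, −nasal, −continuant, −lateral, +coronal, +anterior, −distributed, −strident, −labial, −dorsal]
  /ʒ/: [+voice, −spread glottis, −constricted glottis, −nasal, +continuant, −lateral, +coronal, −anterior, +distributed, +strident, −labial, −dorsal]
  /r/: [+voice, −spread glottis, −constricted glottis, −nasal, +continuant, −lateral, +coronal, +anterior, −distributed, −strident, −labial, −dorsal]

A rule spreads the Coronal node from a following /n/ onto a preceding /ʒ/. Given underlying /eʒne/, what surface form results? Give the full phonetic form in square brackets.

Coronal immediately or transitively dominates [coronal], [anterior], [distributed], [strident].
Spreading Coronal from /n/ onto /ʒ/ replaces those values with /n/'s: [+coronal], [+anterior], [−distributed], [−strident]. Features outside Coronal ([voice], [spread glottis], [constricted glottis], …) stay as in /ʒ/.
Among the inventory, only /r/ has exactly this specification, giving the surface form [erne].

[erne]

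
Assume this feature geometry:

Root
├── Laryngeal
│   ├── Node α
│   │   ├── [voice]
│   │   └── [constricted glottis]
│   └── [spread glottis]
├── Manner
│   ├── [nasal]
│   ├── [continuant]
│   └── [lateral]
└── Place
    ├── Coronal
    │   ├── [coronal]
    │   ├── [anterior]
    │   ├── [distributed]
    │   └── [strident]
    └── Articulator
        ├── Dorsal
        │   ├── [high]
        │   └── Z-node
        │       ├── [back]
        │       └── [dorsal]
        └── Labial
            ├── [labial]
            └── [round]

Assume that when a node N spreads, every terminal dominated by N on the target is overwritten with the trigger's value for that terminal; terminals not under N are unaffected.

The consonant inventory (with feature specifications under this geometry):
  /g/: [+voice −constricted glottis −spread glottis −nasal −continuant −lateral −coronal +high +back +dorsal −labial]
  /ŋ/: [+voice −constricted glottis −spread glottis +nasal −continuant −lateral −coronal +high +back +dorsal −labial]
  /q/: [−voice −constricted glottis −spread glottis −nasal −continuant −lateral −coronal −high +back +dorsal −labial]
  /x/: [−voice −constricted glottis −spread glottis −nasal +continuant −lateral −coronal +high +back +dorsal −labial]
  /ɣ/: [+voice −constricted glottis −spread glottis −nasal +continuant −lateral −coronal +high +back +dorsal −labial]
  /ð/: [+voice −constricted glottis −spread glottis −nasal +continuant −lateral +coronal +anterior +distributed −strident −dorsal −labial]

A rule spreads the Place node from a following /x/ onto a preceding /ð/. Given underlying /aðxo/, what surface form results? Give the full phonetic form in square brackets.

Place immediately or transitively dominates [coronal], [anterior], [distributed], [strident], [high], [back], [dorsal], [labial], [round].
Spreading Place from /x/ onto /ð/ replaces those values with /x/'s: [−coronal], [+high], [+back], [+dorsal], [−labial]. Features outside Place ([voice], [constricted glottis], [spread glottis], …) stay as in /ð/.
The resulting bundle matches /ɣ/ in the inventory; substituting it for /ð/ gives [aɣxo].

[aɣxo]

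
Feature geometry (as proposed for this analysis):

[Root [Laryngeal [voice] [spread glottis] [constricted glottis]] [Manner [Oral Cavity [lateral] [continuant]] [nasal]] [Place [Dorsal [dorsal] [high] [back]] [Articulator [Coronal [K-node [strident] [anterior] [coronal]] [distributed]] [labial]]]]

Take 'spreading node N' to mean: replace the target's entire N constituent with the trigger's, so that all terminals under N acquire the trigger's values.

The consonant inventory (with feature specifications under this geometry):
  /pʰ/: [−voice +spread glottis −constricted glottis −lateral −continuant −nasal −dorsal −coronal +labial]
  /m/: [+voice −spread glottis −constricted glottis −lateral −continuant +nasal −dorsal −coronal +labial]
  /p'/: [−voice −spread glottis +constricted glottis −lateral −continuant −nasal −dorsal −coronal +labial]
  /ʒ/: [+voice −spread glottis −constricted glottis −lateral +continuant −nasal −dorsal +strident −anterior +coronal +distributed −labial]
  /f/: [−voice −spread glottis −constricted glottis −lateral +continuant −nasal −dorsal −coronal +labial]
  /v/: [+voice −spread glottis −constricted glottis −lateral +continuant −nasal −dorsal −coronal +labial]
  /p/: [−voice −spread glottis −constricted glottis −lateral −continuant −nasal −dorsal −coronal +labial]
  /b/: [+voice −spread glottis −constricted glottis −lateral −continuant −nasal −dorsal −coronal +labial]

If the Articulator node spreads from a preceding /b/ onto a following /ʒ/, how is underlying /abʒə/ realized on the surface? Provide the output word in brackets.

[abvə]

Articulator immediately or transitively dominates [strident], [anterior], [coronal], [distributed], [labial].
The target acquires /b/'s values for everything under Articulator — [−coronal], [+labial] — while keeping its own [voice], [spread glottis], [constricted glottis], ….
This feature bundle is that of [v], so /abʒə/ surfaces as [abvə].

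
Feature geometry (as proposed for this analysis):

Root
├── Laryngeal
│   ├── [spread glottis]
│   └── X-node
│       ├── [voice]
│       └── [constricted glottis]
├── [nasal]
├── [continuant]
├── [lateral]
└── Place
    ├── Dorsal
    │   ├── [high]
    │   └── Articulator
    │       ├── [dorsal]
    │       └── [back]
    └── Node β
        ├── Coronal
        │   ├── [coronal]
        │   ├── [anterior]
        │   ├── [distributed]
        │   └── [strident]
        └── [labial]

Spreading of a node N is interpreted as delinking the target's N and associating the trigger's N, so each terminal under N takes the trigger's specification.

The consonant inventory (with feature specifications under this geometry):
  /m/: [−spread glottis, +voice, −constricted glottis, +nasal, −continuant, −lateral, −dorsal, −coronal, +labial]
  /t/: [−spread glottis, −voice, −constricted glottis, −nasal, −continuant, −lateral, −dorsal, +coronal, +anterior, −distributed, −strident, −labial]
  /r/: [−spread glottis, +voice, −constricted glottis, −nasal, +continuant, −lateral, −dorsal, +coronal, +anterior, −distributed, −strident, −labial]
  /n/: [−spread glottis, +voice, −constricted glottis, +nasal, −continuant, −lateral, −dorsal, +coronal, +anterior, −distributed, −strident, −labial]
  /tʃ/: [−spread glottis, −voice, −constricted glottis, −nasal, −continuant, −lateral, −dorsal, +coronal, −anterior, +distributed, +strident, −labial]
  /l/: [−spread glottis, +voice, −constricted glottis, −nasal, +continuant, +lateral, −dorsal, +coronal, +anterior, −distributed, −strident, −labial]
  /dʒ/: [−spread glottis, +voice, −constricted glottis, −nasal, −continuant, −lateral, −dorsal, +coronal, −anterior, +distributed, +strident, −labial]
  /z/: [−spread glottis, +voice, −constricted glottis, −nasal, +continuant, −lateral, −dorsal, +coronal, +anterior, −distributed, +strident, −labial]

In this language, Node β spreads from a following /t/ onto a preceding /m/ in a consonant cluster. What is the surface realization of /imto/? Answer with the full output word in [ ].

Terminals under Node β in this geometry: [coronal], [anterior], [distributed], [strident], [labial].
The target acquires /t/'s values for everything under Node β — [+coronal], [+anterior], [−distributed], [−strident], [−labial] — while keeping its own [spread glottis], [voice], [constricted glottis], ….
Among the inventory, only /n/ has exactly this specification, giving the surface form [into].

[into]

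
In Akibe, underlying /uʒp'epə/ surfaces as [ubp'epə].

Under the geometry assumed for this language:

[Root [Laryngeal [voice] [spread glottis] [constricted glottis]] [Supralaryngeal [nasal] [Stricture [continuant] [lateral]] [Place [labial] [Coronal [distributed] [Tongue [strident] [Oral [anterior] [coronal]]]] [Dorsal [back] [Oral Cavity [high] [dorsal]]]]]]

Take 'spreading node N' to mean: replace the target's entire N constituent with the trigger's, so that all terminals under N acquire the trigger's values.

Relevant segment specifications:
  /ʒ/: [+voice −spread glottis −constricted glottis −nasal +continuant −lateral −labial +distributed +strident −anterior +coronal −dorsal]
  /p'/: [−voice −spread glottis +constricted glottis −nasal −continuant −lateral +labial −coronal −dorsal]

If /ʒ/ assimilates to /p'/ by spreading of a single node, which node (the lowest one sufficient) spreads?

Supralaryngeal

/ʒ/ and [b] differ in [continuant], [labial], [coronal], [anterior], [distributed], [strident]; every other specified feature is identical.
In this geometry the lowest node dominating all of them is Supralaryngeal: every daughter of Supralaryngeal dominates only a proper subset, so no lower node suffices.
Spreading Supralaryngeal from /p'/ overwrites each of those terminals with /p'/'s values, yielding exactly [b].
[constricted glottis], [voice] — on which /p'/ differs from /ʒ/ — are unchanged, so Root cannot have spread; the constituent is no larger than Supralaryngeal.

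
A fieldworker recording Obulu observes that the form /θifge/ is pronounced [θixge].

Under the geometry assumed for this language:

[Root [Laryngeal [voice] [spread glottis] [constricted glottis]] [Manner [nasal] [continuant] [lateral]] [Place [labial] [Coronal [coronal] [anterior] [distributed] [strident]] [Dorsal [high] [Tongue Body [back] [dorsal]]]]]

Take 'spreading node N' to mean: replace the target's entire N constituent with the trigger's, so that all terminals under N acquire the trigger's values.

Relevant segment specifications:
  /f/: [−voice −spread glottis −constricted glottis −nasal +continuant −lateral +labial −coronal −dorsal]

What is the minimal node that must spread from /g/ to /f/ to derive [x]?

Place

Comparing /f/ with its surface form [x], the features that change are [labial], [dorsal], [high], [back].
Tracing each changed feature up the tree, the paths first meet at Place; any lower node misses at least one of them.
If Place spreads, every terminal under it takes /g/'s value, producing [x] as observed.
Had Root spread, [continuant], [voice] would have taken /g/'s values; they stay as in /f/, confirming the spreading constituent is exactly Place.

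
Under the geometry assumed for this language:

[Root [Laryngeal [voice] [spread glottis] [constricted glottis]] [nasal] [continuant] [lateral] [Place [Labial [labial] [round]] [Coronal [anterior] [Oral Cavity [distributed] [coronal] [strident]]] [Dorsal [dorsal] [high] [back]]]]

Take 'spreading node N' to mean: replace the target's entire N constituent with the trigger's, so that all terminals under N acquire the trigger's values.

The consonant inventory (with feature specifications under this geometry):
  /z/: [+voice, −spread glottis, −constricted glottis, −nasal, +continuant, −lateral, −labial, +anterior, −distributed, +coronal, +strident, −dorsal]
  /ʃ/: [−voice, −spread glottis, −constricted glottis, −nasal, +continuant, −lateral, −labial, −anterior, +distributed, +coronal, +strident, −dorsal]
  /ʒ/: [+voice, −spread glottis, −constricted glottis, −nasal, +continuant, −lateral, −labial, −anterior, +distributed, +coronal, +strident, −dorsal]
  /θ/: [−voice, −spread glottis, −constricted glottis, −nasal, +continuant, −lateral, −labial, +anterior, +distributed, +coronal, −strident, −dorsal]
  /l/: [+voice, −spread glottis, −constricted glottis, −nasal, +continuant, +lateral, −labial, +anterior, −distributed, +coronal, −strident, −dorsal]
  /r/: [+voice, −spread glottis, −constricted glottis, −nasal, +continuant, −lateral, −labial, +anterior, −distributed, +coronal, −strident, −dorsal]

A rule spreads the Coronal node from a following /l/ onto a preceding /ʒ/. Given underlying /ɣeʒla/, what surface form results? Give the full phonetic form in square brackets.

[ɣerla]

Coronal immediately or transitively dominates [anterior], [distributed], [coronal], [strident].
After delinking /ʒ/'s Coronal and linking /l/'s, the affected terminals become [+anterior], [−distributed], [+coronal], [−strident]; [voice], [spread glottis], [constricted glottis], … (outside Coronal) are retained from /ʒ/.
Among the inventory, only /r/ has exactly this specification, giving the surface form [ɣerla].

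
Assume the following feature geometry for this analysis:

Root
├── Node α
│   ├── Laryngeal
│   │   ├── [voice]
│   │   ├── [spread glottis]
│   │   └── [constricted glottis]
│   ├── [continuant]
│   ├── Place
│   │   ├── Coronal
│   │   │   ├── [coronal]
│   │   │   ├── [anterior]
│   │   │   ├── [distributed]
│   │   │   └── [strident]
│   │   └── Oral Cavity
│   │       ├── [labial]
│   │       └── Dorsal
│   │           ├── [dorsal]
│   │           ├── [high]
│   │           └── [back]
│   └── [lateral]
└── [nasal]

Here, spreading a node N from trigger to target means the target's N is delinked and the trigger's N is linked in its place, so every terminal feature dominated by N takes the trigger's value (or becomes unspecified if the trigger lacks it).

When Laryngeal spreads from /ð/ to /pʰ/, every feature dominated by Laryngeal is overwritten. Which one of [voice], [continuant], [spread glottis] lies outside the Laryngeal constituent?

[continuant]

Laryngeal dominates exactly [voice], [spread glottis], [constricted glottis].
[spread glottis], [voice] all lie under Laryngeal, so they are overwritten when Laryngeal spreads.
But [continuant] is a dependent of Node α, outside Laryngeal; it is therefore untouched by the spreading.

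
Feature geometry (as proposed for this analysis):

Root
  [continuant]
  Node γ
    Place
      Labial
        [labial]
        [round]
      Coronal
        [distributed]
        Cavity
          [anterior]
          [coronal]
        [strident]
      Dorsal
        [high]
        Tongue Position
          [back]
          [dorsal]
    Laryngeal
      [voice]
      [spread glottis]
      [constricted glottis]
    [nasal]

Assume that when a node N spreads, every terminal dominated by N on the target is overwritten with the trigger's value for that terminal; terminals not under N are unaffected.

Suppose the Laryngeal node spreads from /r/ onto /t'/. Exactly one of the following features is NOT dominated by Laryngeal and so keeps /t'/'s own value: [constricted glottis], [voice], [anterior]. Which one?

Laryngeal dominates exactly [voice], [spread glottis], [constricted glottis].
Of the listed options, [constricted glottis], [voice] are among these and would be overwritten by spreading Laryngeal.
[anterior] attaches under Cavity, not under Laryngeal, so /t'/ retains its own value for [anterior].

[anterior]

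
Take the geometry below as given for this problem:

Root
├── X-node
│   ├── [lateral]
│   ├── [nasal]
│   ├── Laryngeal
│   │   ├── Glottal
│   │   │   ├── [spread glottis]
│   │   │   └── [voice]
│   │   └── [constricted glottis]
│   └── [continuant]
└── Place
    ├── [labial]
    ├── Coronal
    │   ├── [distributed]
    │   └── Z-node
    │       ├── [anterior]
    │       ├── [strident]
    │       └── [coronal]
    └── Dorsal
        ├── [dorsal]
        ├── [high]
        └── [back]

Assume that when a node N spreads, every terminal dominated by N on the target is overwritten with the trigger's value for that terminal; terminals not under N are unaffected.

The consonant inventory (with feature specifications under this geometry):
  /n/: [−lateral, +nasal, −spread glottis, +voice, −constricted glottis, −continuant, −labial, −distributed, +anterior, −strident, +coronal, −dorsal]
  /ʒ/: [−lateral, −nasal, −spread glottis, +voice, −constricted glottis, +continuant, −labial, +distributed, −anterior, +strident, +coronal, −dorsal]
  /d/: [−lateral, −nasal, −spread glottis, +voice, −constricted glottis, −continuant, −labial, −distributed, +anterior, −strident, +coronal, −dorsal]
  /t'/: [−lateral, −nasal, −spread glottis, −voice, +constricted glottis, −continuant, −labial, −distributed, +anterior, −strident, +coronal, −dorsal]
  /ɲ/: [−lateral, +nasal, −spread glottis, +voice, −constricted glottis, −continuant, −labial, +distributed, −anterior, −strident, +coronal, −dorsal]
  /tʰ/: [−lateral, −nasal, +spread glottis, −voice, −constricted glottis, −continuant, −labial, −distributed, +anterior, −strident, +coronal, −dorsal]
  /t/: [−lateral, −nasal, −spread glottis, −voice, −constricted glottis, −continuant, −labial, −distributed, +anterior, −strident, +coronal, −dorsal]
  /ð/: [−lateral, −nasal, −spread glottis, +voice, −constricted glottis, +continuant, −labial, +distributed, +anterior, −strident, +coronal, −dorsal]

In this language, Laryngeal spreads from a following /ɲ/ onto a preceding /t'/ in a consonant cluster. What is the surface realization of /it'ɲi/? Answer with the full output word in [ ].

The Laryngeal node dominates the terminals [spread glottis], [voice], [constricted glottis].
Spreading Laryngeal from /ɲ/ onto /t'/ replaces those values with /ɲ/'s: [−spread glottis], [+voice], [−constricted glottis]. Features outside Laryngeal ([lateral], [nasal], [continuant], …) stay as in /t'/.
Among the inventory, only /d/ has exactly this specification, giving the surface form [idɲi].

[idɲi]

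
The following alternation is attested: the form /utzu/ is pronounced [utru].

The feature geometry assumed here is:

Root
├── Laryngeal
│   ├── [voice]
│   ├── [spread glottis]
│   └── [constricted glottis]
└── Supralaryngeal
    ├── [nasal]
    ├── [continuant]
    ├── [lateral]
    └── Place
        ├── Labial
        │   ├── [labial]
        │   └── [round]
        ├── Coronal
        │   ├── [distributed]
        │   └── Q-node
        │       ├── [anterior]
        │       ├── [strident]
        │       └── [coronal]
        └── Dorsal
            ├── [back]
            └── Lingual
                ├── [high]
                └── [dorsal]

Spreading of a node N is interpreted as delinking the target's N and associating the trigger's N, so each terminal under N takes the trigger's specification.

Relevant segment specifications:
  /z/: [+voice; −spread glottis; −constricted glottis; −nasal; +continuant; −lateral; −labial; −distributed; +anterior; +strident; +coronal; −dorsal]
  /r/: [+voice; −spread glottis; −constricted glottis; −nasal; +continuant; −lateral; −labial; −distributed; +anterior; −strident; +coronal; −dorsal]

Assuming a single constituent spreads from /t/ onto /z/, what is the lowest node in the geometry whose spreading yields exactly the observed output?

Comparing /z/ with its surface form [r], the only feature that changes is [strident].
Since just one terminal is affected and it takes /t/'s value, spreading the terminal [strident] alone is sufficient and minimal.
[voice], [continuant] stay as in /z/ although /t/ differs there, so no node dominating them spread; among the remaining candidates [strident] is the lowest that derives the output.

[strident]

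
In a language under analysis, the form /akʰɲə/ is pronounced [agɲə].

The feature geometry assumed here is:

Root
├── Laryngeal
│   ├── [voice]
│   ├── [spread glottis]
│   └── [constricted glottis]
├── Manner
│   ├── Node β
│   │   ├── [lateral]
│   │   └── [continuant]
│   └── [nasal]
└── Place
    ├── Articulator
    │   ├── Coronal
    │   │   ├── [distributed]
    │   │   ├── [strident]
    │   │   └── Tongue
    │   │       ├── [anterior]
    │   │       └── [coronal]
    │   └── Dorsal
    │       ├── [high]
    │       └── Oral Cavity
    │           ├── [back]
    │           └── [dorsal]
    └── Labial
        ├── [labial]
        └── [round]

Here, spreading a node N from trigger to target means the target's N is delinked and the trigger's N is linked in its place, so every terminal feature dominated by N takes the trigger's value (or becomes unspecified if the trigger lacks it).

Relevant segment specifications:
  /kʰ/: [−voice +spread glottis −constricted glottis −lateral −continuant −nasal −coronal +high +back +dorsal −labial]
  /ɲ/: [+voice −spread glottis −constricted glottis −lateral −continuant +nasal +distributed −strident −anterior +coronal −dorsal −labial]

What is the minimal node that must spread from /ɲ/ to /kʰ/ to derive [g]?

Feature comparison: [voice], [spread glottis] differ between /kʰ/ and [g]; the remaining terminals match.
In this geometry the lowest node dominating all of them is Laryngeal: every daughter of Laryngeal dominates only a proper subset, so no lower node suffices.
Spreading Laryngeal from /ɲ/ overwrites each of those terminals with /ɲ/'s values, yielding exactly [g].
[nasal], [dorsal] — on which /ɲ/ differs from /kʰ/ — are unchanged, so Root cannot have spread; the constituent is no larger than Laryngeal.

Laryngeal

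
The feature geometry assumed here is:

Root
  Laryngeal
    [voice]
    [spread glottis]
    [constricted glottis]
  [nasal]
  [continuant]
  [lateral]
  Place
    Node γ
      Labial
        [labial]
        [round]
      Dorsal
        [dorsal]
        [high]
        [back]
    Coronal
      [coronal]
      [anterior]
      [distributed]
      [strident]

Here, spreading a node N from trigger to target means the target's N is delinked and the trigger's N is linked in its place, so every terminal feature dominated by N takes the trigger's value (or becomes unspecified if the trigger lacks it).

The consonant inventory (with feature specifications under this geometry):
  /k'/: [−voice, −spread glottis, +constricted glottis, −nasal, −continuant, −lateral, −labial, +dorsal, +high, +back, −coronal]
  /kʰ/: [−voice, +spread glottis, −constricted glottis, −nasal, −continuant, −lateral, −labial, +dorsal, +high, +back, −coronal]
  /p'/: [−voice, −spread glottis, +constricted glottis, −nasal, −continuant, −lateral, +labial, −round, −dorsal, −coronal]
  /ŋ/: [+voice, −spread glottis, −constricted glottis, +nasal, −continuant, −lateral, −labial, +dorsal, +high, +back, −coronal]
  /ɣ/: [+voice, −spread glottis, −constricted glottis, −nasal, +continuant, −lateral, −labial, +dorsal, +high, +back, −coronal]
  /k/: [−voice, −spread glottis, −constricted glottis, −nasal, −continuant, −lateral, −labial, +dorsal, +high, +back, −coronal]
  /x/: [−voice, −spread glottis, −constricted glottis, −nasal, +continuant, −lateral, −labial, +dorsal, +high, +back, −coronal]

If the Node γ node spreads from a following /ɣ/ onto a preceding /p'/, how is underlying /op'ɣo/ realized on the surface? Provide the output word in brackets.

Terminals under Node γ in this geometry: [labial], [round], [dorsal], [high], [back].
The target acquires /ɣ/'s values for everything under Node γ — [−labial], [+dorsal], [+high], [+back] — while keeping its own [voice], [spread glottis], [constricted glottis], ….
This feature bundle is that of [k'], so /op'ɣo/ surfaces as [ok'ɣo].

[ok'ɣo]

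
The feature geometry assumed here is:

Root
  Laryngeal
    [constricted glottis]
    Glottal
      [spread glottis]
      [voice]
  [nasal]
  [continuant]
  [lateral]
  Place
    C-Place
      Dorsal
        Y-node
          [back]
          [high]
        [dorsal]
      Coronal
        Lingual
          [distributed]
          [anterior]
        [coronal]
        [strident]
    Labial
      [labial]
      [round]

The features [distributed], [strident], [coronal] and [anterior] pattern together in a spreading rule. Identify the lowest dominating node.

[distributed]: Root → Place → C-Place → Coronal → Lingual → [distributed].
[strident] lies under Coronal (below Place).
[coronal] lies under Coronal (below Place).
[anterior] lies under Lingual (below Place).
The lowest node appearing on every path is Coronal; each proper daughter of Coronal fails to dominate at least one of the listed features.

Coronal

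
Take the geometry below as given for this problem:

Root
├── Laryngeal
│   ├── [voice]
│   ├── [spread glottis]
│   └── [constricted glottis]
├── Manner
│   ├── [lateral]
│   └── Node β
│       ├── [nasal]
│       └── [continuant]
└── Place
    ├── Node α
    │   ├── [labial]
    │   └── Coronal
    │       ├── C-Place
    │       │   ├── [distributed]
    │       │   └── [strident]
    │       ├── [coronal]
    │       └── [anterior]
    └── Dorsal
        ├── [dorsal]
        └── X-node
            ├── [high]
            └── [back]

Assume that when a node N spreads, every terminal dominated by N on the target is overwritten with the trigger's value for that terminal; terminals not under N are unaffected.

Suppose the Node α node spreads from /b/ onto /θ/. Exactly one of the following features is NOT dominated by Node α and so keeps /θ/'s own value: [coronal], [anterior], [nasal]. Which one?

[nasal]

Under this geometry, Node α contains [labial], [distributed], [strident], [coronal], [anterior].
Spreading Node α replaces [coronal], [anterior] with the trigger's values, since each sits inside the Node α constituent.
[nasal] attaches under Node β, not under Node α, so /θ/ retains its own value for [nasal].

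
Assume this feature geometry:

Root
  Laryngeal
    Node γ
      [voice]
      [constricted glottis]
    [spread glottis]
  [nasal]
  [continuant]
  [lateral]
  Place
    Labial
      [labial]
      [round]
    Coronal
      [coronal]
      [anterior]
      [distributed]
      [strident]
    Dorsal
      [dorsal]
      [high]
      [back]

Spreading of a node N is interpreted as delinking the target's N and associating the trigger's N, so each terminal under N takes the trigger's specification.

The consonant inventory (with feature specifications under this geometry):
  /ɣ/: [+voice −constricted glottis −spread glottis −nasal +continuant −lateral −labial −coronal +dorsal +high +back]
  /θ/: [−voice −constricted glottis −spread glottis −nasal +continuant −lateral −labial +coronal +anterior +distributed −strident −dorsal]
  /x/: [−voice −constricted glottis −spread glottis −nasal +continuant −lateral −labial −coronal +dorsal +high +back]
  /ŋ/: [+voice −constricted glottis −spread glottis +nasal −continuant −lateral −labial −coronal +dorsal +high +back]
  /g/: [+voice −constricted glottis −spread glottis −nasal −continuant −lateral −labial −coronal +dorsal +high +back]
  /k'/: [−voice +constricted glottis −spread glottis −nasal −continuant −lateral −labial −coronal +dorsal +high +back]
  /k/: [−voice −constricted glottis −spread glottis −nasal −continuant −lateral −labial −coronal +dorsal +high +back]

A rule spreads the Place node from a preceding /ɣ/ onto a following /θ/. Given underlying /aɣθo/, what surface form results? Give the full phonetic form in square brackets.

[aɣxo]

Terminals under Place in this geometry: [labial], [round], [coronal], [anterior], [distributed], [strident], [dorsal], [high], [back].
After delinking /θ/'s Place and linking /ɣ/'s, the affected terminals become [−labial], [−coronal], [+dorsal], [+high], [+back]; [voice], [constricted glottis], [spread glottis], … (outside Place) are retained from /θ/.
Among the inventory, only /x/ has exactly this specification, giving the surface form [aɣxo].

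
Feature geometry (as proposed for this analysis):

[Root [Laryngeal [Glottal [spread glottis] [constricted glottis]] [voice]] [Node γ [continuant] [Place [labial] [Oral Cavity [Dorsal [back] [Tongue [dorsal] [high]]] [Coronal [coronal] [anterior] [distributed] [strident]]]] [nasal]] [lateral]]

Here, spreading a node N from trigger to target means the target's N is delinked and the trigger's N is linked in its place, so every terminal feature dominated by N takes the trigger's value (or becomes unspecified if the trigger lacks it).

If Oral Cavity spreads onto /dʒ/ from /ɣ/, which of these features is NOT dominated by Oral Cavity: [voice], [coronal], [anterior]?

Under this geometry, Oral Cavity contains [back], [dorsal], [high], [coronal], [anterior], [distributed], [strident].
[coronal], [anterior] all lie under Oral Cavity, so they are overwritten when Oral Cavity spreads.
[voice] attaches under Laryngeal, not under Oral Cavity, so /dʒ/ retains its own value for [voice].

[voice]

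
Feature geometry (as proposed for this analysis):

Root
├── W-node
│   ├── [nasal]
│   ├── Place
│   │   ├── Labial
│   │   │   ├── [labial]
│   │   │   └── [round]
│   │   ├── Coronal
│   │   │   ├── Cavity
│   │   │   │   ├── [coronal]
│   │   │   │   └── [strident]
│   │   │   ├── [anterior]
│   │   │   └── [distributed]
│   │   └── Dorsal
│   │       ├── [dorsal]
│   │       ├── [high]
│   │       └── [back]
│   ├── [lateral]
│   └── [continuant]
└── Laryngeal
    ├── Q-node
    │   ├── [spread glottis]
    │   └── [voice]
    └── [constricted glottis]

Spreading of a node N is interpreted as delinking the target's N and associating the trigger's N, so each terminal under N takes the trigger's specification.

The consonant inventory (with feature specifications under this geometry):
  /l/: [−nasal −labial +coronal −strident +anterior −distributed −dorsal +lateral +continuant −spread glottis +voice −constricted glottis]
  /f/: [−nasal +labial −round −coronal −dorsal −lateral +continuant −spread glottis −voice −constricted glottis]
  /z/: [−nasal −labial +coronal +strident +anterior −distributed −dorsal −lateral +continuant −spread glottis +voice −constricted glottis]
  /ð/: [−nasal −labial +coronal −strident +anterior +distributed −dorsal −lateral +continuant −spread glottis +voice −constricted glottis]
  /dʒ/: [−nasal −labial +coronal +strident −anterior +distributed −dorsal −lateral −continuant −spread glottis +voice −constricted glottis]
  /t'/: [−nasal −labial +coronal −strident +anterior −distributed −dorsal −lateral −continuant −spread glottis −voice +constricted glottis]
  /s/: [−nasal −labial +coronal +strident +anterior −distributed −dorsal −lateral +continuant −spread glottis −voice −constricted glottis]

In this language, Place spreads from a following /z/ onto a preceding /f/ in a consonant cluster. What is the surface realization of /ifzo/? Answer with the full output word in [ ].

[iszo]

The Place node dominates the terminals [labial], [round], [coronal], [strident], [anterior], [distributed], [dorsal], [high], [back].
Spreading Place from /z/ onto /f/ replaces those values with /z/'s: [−labial], [+coronal], [+strident], [+anterior], [−distributed], [−dorsal]. Features outside Place ([nasal], [lateral], [continuant], …) stay as in /f/.
Among the inventory, only /s/ has exactly this specification, giving the surface form [iszo].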